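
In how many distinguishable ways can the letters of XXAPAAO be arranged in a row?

420

Letter multiplicities in XXAPAAO: A×3, O×1, P×1, X×2.
The number of distinct arrangements is 7!/(3!·2!) = 5040/12 = 420.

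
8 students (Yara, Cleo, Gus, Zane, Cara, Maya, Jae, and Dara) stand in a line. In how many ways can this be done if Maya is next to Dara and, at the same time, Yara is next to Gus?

2880

Treat {Maya,Dara} as one block (2 orders) and {Yara,Gus} as another (2 orders).
That leaves 6 units to arrange: 2 × 2 × 6! = 4 × 720 = 2880.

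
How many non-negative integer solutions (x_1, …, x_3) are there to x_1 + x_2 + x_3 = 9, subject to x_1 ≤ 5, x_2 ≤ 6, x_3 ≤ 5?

Without the upper bounds there are C(11,2) = 55 ways to split 9 among 3 variables.
Subtract solutions that violate a single cap (substitute x_i' = x_i − (cap_i+1)): x_1 ≥ 6 gives C(5,2) = 10; x_2 ≥ 7 gives C(4,2) = 6; x_3 ≥ 6 gives C(5,2) = 10. Together 26.
No two caps can be exceeded simultaneously, so the pair terms are all 0.
By inclusion–exclusion the count is 55 − 26 + 0 = 29.

29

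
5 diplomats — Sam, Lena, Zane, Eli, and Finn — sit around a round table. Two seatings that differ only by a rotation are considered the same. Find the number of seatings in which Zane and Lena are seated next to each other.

12

Glue Zane and Lena into a block (2 internal orders). Seating 4 units around a circle gives (3)! arrangements.
So 2 × (3)! = 2 × 6 = 12.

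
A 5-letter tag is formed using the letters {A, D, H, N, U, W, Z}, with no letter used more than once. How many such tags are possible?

With no repetition, fill the 5 letters in order: 7 choices, then 6, down to 3.
7 × 6 × 5 × 4 × 3 = 2520.

2520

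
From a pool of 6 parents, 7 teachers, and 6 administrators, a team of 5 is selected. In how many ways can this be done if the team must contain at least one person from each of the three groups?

Total 5-person selections from all 19: C(19,5) = 11628.
Subtract selections that omit an entire group: no parents → C(13,5) = 1287; no teachers → C(12,5) = 792; no administrators → C(13,5) = 1287.
Add back selections omitting two groups (i.e. drawn from a single group): C(6,5) + C(7,5) + C(6,5) = 33.
By inclusion–exclusion: 11628 − 3366 + 33 = 8295.

8295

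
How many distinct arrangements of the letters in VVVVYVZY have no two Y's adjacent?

There are 8!/(5!·2!) = 168 arrangements of VVVVYVZY in total.
If the two Y's are adjacent, glue them into one block, leaving 7 items to arrange: (7)!/(5!) = 42 ways.
Subtracting, 168 − 42 = 126 arrangements keep the Y's apart.

126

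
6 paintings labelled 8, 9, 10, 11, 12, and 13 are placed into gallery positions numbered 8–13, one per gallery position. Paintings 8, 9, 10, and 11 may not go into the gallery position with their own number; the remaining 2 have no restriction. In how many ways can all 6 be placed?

362

Let Aᵢ (for 8 ≤ i ≤ 11) be the placements that put painting i in its forbidden gallery position. Any j of these fix j positions, leaving (6−j)! ways to fill the rest, and there are C(4,j) ways to pick which j.
By inclusion–exclusion, the number of valid placements is Σ_{j=0}^{4} (−1)^j C(4,j)·(6−j)!.
Computing: 720 − 480 + 144 − 24 + 2 = 362.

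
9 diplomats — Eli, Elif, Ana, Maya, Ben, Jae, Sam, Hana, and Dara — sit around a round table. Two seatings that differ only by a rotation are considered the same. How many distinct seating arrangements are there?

40320

Fix one person's seat to break rotational symmetry; the remaining 8 people can be arranged in (8)! = 40320 ways.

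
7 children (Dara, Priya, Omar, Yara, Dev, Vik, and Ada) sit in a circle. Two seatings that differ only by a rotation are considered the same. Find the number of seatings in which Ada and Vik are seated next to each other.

Treat {Ada, Vik} as one unit (2 internal orders) and seat the resulting 6 units around the table: (5)! circular arrangements.
So 2 × (5)! = 2 × 120 = 240.

240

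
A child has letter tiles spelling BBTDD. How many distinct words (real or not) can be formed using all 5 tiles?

30

The 5 letters of BBTDD have repeats: B appearing twice and D appearing twice.
The number of distinct arrangements is 5!/(2!·2!) = 120/4 = 30.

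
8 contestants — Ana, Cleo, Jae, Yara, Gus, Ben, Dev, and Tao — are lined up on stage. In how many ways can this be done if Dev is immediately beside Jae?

Glue Dev and Jae into one block (2 internal orders), leaving 7 units to arrange in a row.
That gives 2 × 7! = 2 × 5040 = 10080.

10080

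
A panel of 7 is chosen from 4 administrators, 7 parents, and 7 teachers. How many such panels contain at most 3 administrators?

31460

Split by how many administrators are chosen (0 through 3).
Sum: C(4,0)·C(14,7) + C(4,1)·C(14,6) + C(4,2)·C(14,5) + C(4,3)·C(14,4) = 3432 + 12012 + 12012 + 4004 = 31460.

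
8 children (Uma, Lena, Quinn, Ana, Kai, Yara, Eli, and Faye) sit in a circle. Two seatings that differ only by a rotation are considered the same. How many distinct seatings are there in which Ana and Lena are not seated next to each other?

3600

All circular seatings of 8 people number (7)! = 5040.
Seatings with Ana beside Lena: treat them as a block with 2 internal orders, giving 2 × (6)! = 1440.
Subtracting, 5040 − 1440 = 3600.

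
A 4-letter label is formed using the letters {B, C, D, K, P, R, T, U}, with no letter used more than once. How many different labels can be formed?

1680

With no repetition, fill the 4 letters in order: 8 choices, then 7, down to 5.
That product is 8 × 7 × 6 × 5 = 1680.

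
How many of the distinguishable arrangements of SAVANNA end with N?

120

Fix N in the last position and arrange the remaining 6 letters.
Those 6 letters have A appearing 3 times, giving (6)!/(3!) = 120.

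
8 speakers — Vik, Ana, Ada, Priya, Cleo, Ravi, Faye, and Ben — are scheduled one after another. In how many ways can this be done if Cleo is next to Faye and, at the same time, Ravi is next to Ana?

2880

Treat {Cleo,Faye} as one block (2 orders) and {Ravi,Ana} as another (2 orders).
That leaves 6 units to arrange: 2 × 2 × 6! = 4 × 720 = 2880.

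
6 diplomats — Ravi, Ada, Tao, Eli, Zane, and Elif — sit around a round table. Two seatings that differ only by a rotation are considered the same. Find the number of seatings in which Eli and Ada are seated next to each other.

Treat {Eli, Ada} as one unit (2 internal orders) and seat the resulting 5 units around the table: (4)! circular arrangements.
So 2 × (4)! = 2 × 24 = 48.

48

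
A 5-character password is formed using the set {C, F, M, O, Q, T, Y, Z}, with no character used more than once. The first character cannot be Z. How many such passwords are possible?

The first character has 8−1 = 7 choices (anything except Z).
The remaining 4 characters are filled from the other 7 symbols without repetition: 7 × 6 × 5 × 4 = 840.
Total: 7 × 840 = 5880.

5880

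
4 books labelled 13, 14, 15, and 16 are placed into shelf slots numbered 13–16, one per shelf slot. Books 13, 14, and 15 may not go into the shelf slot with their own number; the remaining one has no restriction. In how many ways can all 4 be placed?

Let Aᵢ (for i ∈ {13, 14, 15}) be the placements that put book i in its forbidden shelf slot. Any j of these fix j positions, leaving (4−j)! ways to fill the rest, and there are C(3,j) ways to pick which j.
By inclusion–exclusion, the number of valid placements is Σ_{j=0}^{3} (−1)^j C(3,j)·(4−j)!.
Computing: 24 − 18 + 6 − 1 = 11.

11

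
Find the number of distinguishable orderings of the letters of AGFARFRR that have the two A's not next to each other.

1260

There are 8!/(3!·2!·2!) = 1680 arrangements of AGFARFRR in total.
If the two A's are adjacent, glue them into one block, leaving 7 items to arrange: (7)!/(3!·2!) = 420 ways.
Subtracting, 1680 − 420 = 1260 arrangements keep the A's apart.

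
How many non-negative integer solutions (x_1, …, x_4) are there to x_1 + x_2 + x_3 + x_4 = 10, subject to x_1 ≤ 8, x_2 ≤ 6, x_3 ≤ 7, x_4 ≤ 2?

133

By stars and bars, unrestricted non-negative solutions to x_1+…+x_4 = 10 number C(10+3,3) = 286.
Subtract solutions that violate a single cap (substitute x_i' = x_i − (cap_i+1)): x_1 ≥ 9 gives C(4,3) = 4; x_2 ≥ 7 gives C(6,3) = 20; x_3 ≥ 8 gives C(5,3) = 10; x_4 ≥ 3 gives C(10,3) = 120. Together 154.
Add back pairs where two caps are both exceeded: 0 + 0 + 0 + 0 + 1 + 0 = 1.
By inclusion–exclusion the count is 286 − 154 + 1 = 133.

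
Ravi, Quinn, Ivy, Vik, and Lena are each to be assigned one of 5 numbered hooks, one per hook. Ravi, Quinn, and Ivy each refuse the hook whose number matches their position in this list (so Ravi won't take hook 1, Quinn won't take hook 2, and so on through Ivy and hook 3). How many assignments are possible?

64

Let Aᵢ (for i ∈ {1, 2, 3}) be the placements that put person i in their forbidden hook. Any j of these fix j positions, leaving (5−j)! ways to fill the rest, and there are C(3,j) ways to pick which j.
By inclusion–exclusion, the number of valid placements is Σ_{j=0}^{3} (−1)^j C(3,j)·(5−j)!.
Computing: 120 − 72 + 18 − 2 = 64.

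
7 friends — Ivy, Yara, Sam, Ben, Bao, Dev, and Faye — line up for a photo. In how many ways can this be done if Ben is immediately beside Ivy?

1440

Glue Ben and Ivy into one block (2 internal orders), leaving 6 units to arrange in a row.
That gives 2 × 6! = 2 × 720 = 1440.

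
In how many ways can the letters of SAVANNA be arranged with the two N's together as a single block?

Treat the 2 copies of N as a single block. The multiset to arrange is then {NN, A, A, A, S, V}, 6 items in all.
That gives (6)!/(3!) = 120 arrangements.

120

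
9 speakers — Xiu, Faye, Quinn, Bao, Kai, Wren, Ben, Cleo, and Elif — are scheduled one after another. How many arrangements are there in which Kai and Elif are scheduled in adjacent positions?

Glue Kai and Elif into one block (2 internal orders), leaving 8 units to arrange in a row.
So the count is 2·(8)! = 80640.

80640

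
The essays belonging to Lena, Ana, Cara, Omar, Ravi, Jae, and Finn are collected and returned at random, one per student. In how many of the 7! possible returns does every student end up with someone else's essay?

This is the derangement count D_7: permutations of 7 items with no fixed point.
By inclusion–exclusion this is Σ_{j=0}^{7} (−1)^j C(7,j)·(7−j)!.
Computing: 5040 − 5040 + 2520 − 840 + 210 − 42 + 7 − 1 = 1854.

1854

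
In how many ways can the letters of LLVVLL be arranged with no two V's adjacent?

10

There are 6!/(4!·2!) = 15 arrangements of LLVVLL in total.
If the two V's are adjacent, glue them into one block, leaving 5 items to arrange: (5)!/(4!) = 5 ways.
Subtracting, 15 − 5 = 10 arrangements keep the V's apart.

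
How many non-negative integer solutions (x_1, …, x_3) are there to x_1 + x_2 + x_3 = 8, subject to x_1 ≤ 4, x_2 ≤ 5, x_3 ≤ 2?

Ignoring the caps, the number of non-negative solutions to x_1+…+x_3 = 8 is C(10,2) = 45.
Subtract solutions that violate a single cap (substitute x_i' = x_i − (cap_i+1)): x_1 ≥ 5 gives C(5,2) = 10; x_2 ≥ 6 gives C(4,2) = 6; x_3 ≥ 3 gives C(7,2) = 21. Together 37.
Add back pairs where two caps are both exceeded: 0 + 1 + 0 = 1.
By inclusion–exclusion the count is 45 − 37 + 1 = 9.

9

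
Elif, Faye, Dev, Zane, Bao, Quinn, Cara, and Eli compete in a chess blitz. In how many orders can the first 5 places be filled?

6720

This is an ordered selection of 5 from 8: P(8,5).
That gives 8 × 7 × 6 × 5 × 4 = 6720.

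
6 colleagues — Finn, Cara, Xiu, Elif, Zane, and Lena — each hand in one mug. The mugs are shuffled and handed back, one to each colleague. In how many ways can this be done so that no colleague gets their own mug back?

This is the derangement count D_6: permutations of 6 items with no fixed point.
By inclusion–exclusion this is Σ_{j=0}^{6} (−1)^j C(6,j)·(6−j)!.
Computing: 720 − 720 + 360 − 120 + 30 − 6 + 1 = 265.

265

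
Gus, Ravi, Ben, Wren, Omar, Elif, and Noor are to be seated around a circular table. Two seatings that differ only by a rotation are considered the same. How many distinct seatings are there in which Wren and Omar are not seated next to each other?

480

All circular seatings of 7 people number (6)! = 720.
Seatings with Wren beside Omar: treat them as a block with 2 internal orders, giving 2 × (5)! = 240.
Subtracting, 720 − 240 = 480.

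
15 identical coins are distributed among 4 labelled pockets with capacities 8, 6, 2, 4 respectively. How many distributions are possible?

Ignoring the caps, the number of non-negative solutions to x_1+…+x_4 = 15 is C(18,3) = 816.
Subtract solutions that violate a single cap (substitute x_i' = x_i − (cap_i+1)): x_1 ≥ 9 gives C(9,3) = 84; x_2 ≥ 7 gives C(11,3) = 165; x_3 ≥ 3 gives C(15,3) = 455; x_4 ≥ 5 gives C(13,3) = 286. Together 990.
Add back pairs where two caps are both exceeded: 0 + 20 + 4 + 56 + 20 + 120 = 220.
Subtract triples: 0 + 0 + 0 + 1 = 1.
By inclusion–exclusion the count is 816 − 990 + 220 − 1 = 45.

45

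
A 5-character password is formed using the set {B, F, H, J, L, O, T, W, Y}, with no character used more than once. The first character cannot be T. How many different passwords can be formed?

The first character has 9−1 = 8 choices (anything except T).
The remaining 4 characters are filled from the other 8 symbols without repetition: 8 × 7 × 6 × 5 = 1680.
Total: 8 × 1680 = 13440.

13440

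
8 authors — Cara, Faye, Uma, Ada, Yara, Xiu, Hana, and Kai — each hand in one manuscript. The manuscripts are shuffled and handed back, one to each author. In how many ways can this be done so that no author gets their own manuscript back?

Count assignments avoiding every fixed point. For any j of the 8 authors fixed to their own manuscript, the other 8−j can be arranged in (8−j)! ways.
By inclusion–exclusion this is Σ_{j=0}^{8} (−1)^j C(8,j)·(8−j)!.
Computing: 40320 − 40320 + 20160 − 6720 + 1680 − 336 + 56 − 8 + 1 = 14833.

14833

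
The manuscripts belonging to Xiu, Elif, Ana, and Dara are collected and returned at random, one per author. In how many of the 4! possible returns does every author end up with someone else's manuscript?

9

This is the derangement count D_4: permutations of 4 items with no fixed point.
By inclusion–exclusion this is Σ_{j=0}^{4} (−1)^j C(4,j)·(4−j)!.
Computing: 24 − 24 + 12 − 4 + 1 = 9.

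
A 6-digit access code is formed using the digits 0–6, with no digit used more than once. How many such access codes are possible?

5040

This is a permutation of 6 out of 7: P(7,6) = 7!/1!.
That product is 7 × 6 × 5 × 4 × 3 × 2 = 5040.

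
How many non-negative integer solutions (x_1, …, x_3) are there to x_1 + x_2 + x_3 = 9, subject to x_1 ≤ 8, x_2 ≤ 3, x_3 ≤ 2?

By stars and bars, unrestricted non-negative solutions to x_1+…+x_3 = 9 number C(9+2,2) = 55.
Subtract solutions that violate a single cap (substitute x_i' = x_i − (cap_i+1)): x_1 ≥ 9 gives C(2,2) = 1; x_2 ≥ 4 gives C(7,2) = 21; x_3 ≥ 3 gives C(8,2) = 28. Together 50.
Add back pairs where two caps are both exceeded: 0 + 0 + 6 = 6.
By inclusion–exclusion the count is 55 − 50 + 6 = 11.

11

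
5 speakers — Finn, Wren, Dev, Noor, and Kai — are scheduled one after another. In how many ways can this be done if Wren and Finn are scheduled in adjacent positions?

48

Place the 3 others and the Wren-Finn pair as 4 objects in a line; the pair has 2 internal arrangements.
That gives 2 × 4! = 2 × 24 = 48.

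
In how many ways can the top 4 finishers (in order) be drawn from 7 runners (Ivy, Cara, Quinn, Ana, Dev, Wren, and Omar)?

This is an ordered selection of 4 from 7: P(7,4).
That gives 7 × 6 × 5 × 4 = 840.

840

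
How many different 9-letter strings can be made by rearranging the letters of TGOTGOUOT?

TGOTGOUOT has 9 letters with G appearing twice, O appearing 3 times, and T appearing 3 times.
The number of distinct arrangements is 9!/(3!·3!·2!) = 362880/72 = 5040.

5040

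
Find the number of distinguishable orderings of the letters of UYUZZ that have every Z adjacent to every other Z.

Treat the 2 copies of Z as a single block. The multiset to arrange is then {ZZ, U, U, Y}, 4 items in all.
That gives (4)!/(2!) = 12 arrangements.

12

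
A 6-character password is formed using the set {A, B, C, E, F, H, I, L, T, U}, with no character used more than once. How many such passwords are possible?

151200

With no repetition, fill the 6 characters in order: 10 choices, then 9, down to 5.
That product is 10 × 9 × 8 × 7 × 6 × 5 = 151200.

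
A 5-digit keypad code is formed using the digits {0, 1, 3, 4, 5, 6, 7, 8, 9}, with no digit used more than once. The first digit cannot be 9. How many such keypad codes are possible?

13440

The first digit has 9−1 = 8 choices (anything except 9).
The remaining 4 digits are filled from the other 8 symbols without repetition: 8 × 7 × 6 × 5 = 1680.
Total: 8 × 1680 = 13440.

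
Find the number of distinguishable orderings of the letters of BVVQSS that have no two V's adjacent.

120

Total arrangements of BVVQSS: 6!/(2!·2!) = 180.
Arrangements with the V's together: treat VV as one letter, giving (5)!/(2!) = 60.
Hence 180 − 60 = 120.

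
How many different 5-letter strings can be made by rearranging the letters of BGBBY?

20

The 5 letters of BGBBY have repeats: B appearing 3 times.
So there are 5! / (3!) = 20 distinguishable arrangements.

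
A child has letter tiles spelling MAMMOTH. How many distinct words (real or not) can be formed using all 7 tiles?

840

The 7 letters of MAMMOTH have repeats: M appearing 3 times.
So there are 7! / (3!) = 840 distinguishable arrangements.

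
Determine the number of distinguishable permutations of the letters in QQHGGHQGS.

QQHGGHQGS has 9 letters with G appearing 3 times, H appearing twice, and Q appearing 3 times.
Dividing 9! = 362880 by 3!·3!·2! = 72 for the repeated letters gives 5040.

5040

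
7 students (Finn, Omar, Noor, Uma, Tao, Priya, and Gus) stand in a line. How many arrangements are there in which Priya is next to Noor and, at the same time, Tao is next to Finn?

480

Treat {Priya,Noor} as one block (2 orders) and {Tao,Finn} as another (2 orders).
That leaves 5 units to arrange: 2 × 2 × 5! = 4 × 120 = 480.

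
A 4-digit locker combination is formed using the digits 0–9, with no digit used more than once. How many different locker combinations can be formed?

5040

With no repetition, fill the 4 digits in order: 10 choices, then 9, down to 7.
10 × 9 × 8 × 7 = 5040.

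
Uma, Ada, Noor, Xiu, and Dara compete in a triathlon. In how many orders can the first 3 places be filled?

There are 5 choices for 1st place, 4 for 2nd, and 3 for 3rd.
That gives 5 × 4 × 3 = 60.

60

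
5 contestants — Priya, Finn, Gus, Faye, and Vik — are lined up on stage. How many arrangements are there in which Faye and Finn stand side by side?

48

Treat {Faye, Finn} as a single unit. There are 4 units to order, and the pair itself can be ordered 2 ways.
So the count is 2·(4)! = 48.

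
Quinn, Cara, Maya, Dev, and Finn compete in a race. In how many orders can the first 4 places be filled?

120

This is an ordered selection of 4 from 5: P(5,4).
That gives 5 × 4 × 3 × 2 = 120.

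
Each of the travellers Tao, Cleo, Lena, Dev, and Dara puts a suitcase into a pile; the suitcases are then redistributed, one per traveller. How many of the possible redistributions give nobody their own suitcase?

44

This is the derangement count D_5: permutations of 5 items with no fixed point.
By inclusion–exclusion this is Σ_{j=0}^{5} (−1)^j C(5,j)·(5−j)!.
Computing: 120 − 120 + 60 − 20 + 5 − 1 = 44.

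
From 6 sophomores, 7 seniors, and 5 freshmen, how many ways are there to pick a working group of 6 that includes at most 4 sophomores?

Split by how many sophomores are chosen (0 through 4).
Sum: C(6,0)·C(12,6) + C(6,1)·C(12,5) + C(6,2)·C(12,4) + C(6,3)·C(12,3) + C(6,4)·C(12,2) = 924 + 4752 + 7425 + 4400 + 990 = 18491.

18491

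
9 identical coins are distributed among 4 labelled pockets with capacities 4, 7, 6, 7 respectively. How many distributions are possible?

167

By stars and bars, unrestricted non-negative solutions to x_1+…+x_4 = 9 number C(9+3,3) = 220.
Subtract solutions that violate a single cap (substitute x_i' = x_i − (cap_i+1)): x_1 ≥ 5 gives C(7,3) = 35; x_2 ≥ 8 gives C(4,3) = 4; x_3 ≥ 7 gives C(5,3) = 10; x_4 ≥ 8 gives C(4,3) = 4. Together 53.
No two caps can be exceeded simultaneously, so the pair terms are all 0.
By inclusion–exclusion the count is 220 − 53 + 0 = 167.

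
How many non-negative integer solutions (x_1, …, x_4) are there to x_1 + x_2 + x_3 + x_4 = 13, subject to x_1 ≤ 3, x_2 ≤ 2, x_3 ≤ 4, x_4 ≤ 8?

By stars and bars, unrestricted non-negative solutions to x_1+…+x_4 = 13 number C(13+3,3) = 560.
Subtract solutions that violate a single cap (substitute x_i' = x_i − (cap_i+1)): x_1 ≥ 4 gives C(12,3) = 220; x_2 ≥ 3 gives C(13,3) = 286; x_3 ≥ 5 gives C(11,3) = 165; x_4 ≥ 9 gives C(7,3) = 35. Together 706.
Add back pairs where two caps are both exceeded: 84 + 35 + 1 + 56 + 4 + 0 = 180.
Subtract triples: 4 + 0 + 0 + 0 = 4.
By inclusion–exclusion the count is 560 − 706 + 180 − 4 = 30.

30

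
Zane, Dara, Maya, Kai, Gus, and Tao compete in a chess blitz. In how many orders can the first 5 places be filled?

There are 6 choices for 1st place, 5 for 2nd, and so on down to 2 for position 5.
That gives 6 × 5 × 4 × 3 × 2 = 720.

720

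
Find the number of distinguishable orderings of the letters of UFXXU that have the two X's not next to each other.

18

Total arrangements of UFXXU: 5!/(2!·2!) = 30.
Arrangements with the X's together: treat XX as one letter, giving (4)!/(2!) = 12.
Subtracting, 30 − 12 = 18 arrangements keep the X's apart.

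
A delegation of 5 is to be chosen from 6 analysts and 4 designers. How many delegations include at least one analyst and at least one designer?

Total 5-person selections from all 10: C(10,5) = 252.
Selections missing a whole group: no analysts → C(4,5) = 0; no designers → C(6,5) = 6.
Both groups omitted at once is impossible, so 252 − 6 = 246.

246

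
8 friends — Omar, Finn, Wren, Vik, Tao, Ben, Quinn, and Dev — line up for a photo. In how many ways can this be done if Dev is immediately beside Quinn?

10080

Treat {Dev, Quinn} as a single unit. There are 7 units to order, and the pair itself can be ordered 2 ways.
That gives 2 × 7! = 2 × 5040 = 10080.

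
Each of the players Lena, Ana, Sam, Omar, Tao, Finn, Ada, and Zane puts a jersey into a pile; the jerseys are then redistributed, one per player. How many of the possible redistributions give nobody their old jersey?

14833

This is the derangement count D_8: permutations of 8 items with no fixed point.
By inclusion–exclusion this is Σ_{j=0}^{8} (−1)^j C(8,j)·(8−j)!.
Computing: 40320 − 40320 + 20160 − 6720 + 1680 − 336 + 56 − 8 + 1 = 14833.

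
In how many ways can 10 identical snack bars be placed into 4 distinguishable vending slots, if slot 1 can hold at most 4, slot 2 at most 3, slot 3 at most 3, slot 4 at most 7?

70

By stars and bars, unrestricted non-negative solutions to x_1+…+x_4 = 10 number C(10+3,3) = 286.
Subtract solutions that violate a single cap (substitute x_i' = x_i − (cap_i+1)): x_1 ≥ 5 gives C(8,3) = 56; x_2 ≥ 4 gives C(9,3) = 84; x_3 ≥ 4 gives C(9,3) = 84; x_4 ≥ 8 gives C(5,3) = 10. Together 234.
Add back pairs where two caps are both exceeded: 4 + 4 + 0 + 10 + 0 + 0 = 18.
By inclusion–exclusion the count is 286 − 234 + 18 = 70.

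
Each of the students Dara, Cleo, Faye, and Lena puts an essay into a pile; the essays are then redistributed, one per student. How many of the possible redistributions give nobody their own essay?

Let Aᵢ be the assignments in which student i gets their own essay. We want the size of the complement of A₁∪…∪A_4.
By inclusion–exclusion this is Σ_{j=0}^{4} (−1)^j C(4,j)·(4−j)!.
Computing: 24 − 24 + 12 − 4 + 1 = 9.

9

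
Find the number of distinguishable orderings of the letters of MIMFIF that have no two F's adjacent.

Total arrangements of MIMFIF: 6!/(2!·2!·2!) = 90.
If the two F's are adjacent, glue them into one block, leaving 5 items to arrange: (5)!/(2!·2!) = 30 ways.
Subtracting, 90 − 30 = 60 arrangements keep the F's apart.

60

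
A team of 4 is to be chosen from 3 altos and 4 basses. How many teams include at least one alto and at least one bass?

Total 4-person selections from all 7: C(7,4) = 35.
Selections missing a whole group: no altos → C(4,4) = 1; no basses → C(3,4) = 0.
Both groups omitted at once is impossible, so 35 − 1 = 34.

34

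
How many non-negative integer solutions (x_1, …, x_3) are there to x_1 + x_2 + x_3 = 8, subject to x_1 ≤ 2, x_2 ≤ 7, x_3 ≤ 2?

Ignoring the caps, the number of non-negative solutions to x_1+…+x_3 = 8 is C(10,2) = 45.
Subtract solutions that violate a single cap (substitute x_i' = x_i − (cap_i+1)): x_1 ≥ 3 gives C(7,2) = 21; x_2 ≥ 8 gives C(2,2) = 1; x_3 ≥ 3 gives C(7,2) = 21. Together 43.
Add back pairs where two caps are both exceeded: 0 + 6 + 0 = 6.
By inclusion–exclusion the count is 45 − 43 + 6 = 8.

8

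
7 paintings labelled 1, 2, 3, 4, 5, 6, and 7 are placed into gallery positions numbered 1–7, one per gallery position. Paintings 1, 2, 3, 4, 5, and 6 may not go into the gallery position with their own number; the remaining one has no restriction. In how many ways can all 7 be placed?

2119

Let Aᵢ (for 1 ≤ i ≤ 6) be the placements that put painting i in its forbidden gallery position. Any j of these fix j positions, leaving (7−j)! ways to fill the rest, and there are C(6,j) ways to pick which j.
By inclusion–exclusion, the number of valid placements is Σ_{j=0}^{6} (−1)^j C(6,j)·(7−j)!.
Computing: 5040 − 4320 + 1800 − 480 + 90 − 12 + 1 = 2119.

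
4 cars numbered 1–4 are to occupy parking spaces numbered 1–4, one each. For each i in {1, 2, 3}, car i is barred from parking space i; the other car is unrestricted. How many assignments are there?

11

Let Aᵢ (for i ∈ {1, 2, 3}) be the placements that put car i in its forbidden parking space. Any j of these fix j positions, leaving (4−j)! ways to fill the rest, and there are C(3,j) ways to pick which j.
By inclusion–exclusion, the number of valid placements is Σ_{j=0}^{3} (−1)^j C(3,j)·(4−j)!.
Computing: 24 − 18 + 6 − 1 = 11.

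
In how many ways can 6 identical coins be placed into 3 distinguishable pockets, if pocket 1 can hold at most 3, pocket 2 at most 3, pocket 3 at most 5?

Ignoring the caps, the number of non-negative solutions to x_1+…+x_3 = 6 is C(8,2) = 28.
Subtract solutions that violate a single cap (substitute x_i' = x_i − (cap_i+1)): x_1 ≥ 4 gives C(4,2) = 6; x_2 ≥ 4 gives C(4,2) = 6; x_3 ≥ 6 gives C(2,2) = 1. Together 13.
No two caps can be exceeded simultaneously, so the pair terms are all 0.
By inclusion–exclusion the count is 28 − 13 + 0 = 15.

15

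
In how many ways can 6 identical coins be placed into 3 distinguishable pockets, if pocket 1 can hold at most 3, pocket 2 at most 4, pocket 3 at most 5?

18

Without the upper bounds there are C(8,2) = 28 ways to split 6 among 3 pockets.
Subtract solutions that violate a single cap (substitute x_i' = x_i − (cap_i+1)): x_1 ≥ 4 gives C(4,2) = 6; x_2 ≥ 5 gives C(3,2) = 3; x_3 ≥ 6 gives C(2,2) = 1. Together 10.
No two caps can be exceeded simultaneously, so the pair terms are all 0.
By inclusion–exclusion the count is 28 − 10 + 0 = 18.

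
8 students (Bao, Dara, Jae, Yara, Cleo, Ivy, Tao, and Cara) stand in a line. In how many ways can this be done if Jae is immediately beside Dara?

Place the 6 others and the Jae-Dara pair as 7 objects in a line; the pair has 2 internal arrangements.
So the count is 2·(7)! = 10080.

10080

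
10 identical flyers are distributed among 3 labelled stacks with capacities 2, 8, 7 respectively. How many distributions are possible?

21

Without the upper bounds there are C(12,2) = 66 ways to split 10 among 3 stacks.
Subtract solutions that violate a single cap (substitute x_i' = x_i − (cap_i+1)): x_1 ≥ 3 gives C(9,2) = 36; x_2 ≥ 9 gives C(3,2) = 3; x_3 ≥ 8 gives C(4,2) = 6. Together 45.
No two caps can be exceeded simultaneously, so the pair terms are all 0.
By inclusion–exclusion the count is 66 − 45 + 0 = 21.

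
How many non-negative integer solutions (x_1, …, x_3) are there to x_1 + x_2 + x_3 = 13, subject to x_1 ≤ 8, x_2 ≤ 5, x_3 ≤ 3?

10

Without the upper bounds there are C(15,2) = 105 ways to split 13 among 3 variables.
Subtract solutions that violate a single cap (substitute x_i' = x_i − (cap_i+1)): x_1 ≥ 9 gives C(6,2) = 15; x_2 ≥ 6 gives C(9,2) = 36; x_3 ≥ 4 gives C(11,2) = 55. Together 106.
Add back pairs where two caps are both exceeded: 0 + 1 + 10 = 11.
By inclusion–exclusion the count is 105 − 106 + 11 = 10.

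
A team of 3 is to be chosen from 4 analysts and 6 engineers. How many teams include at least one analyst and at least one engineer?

96

With no constraint there are C(10,3) = 120 possible selections.
Subtract selections that omit an entire group: no analysts → C(6,3) = 20; no engineers → C(4,3) = 4.
Both groups omitted at once is impossible, so 120 − 24 = 96.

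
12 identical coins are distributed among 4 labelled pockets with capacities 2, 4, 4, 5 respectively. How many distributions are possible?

By stars and bars, unrestricted non-negative solutions to x_1+…+x_4 = 12 number C(12+3,3) = 455.
Subtract solutions that violate a single cap (substitute x_i' = x_i − (cap_i+1)): x_1 ≥ 3 gives C(12,3) = 220; x_2 ≥ 5 gives C(10,3) = 120; x_3 ≥ 5 gives C(10,3) = 120; x_4 ≥ 6 gives C(9,3) = 84. Together 544.
Add back pairs where two caps are both exceeded: 35 + 35 + 20 + 10 + 4 + 4 = 108.
By inclusion–exclusion the count is 455 − 544 + 108 = 19.

19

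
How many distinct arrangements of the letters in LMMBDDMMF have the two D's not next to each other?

Total arrangements of LMMBDDMMF: 9!/(4!·2!) = 7560.
If the two D's are adjacent, glue them into one block, leaving 8 items to arrange: (8)!/(4!) = 1680 ways.
Subtracting, 7560 − 1680 = 5880 arrangements keep the D's apart.

5880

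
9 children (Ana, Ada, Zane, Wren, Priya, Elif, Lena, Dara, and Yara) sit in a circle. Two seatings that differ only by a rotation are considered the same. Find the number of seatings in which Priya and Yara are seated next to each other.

10080

Glue Priya and Yara into a block (2 internal orders). Seating 8 units around a circle gives (7)! arrangements.
So 2 × (7)! = 2 × 5040 = 10080.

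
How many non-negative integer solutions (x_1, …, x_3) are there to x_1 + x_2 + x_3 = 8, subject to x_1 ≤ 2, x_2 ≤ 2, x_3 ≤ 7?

Without the upper bounds there are C(10,2) = 45 ways to split 8 among 3 variables.
Subtract solutions that violate a single cap (substitute x_i' = x_i − (cap_i+1)): x_1 ≥ 3 gives C(7,2) = 21; x_2 ≥ 3 gives C(7,2) = 21; x_3 ≥ 8 gives C(2,2) = 1. Together 43.
Add back pairs where two caps are both exceeded: 6 + 0 + 0 = 6.
By inclusion–exclusion the count is 45 − 43 + 6 = 8.

8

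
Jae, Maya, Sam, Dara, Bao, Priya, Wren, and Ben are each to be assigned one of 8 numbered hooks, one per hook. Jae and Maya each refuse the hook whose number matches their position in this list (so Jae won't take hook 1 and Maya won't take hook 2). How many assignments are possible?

30960

Let Aᵢ (for i ∈ {1, 2}) be the placements that put person i in their forbidden hook. Any j of these fix j positions, leaving (8−j)! ways to fill the rest, and there are C(2,j) ways to pick which j.
By inclusion–exclusion, the number of valid placements is Σ_{j=0}^{2} (−1)^j C(2,j)·(8−j)!.
Computing: 40320 − 10080 + 720 = 30960.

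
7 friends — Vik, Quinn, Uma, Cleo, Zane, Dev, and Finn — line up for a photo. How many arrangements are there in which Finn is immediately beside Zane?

Place the 5 others and the Finn-Zane pair as 6 objects in a line; the pair has 2 internal arrangements.
That gives 2 × 6! = 2 × 720 = 1440.

1440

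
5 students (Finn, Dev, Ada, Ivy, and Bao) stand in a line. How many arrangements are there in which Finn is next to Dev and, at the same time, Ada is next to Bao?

24

Treat {Finn,Dev} as one block (2 orders) and {Ada,Bao} as another (2 orders).
That leaves 3 units to arrange: 2 × 2 × 3! = 4 × 6 = 24.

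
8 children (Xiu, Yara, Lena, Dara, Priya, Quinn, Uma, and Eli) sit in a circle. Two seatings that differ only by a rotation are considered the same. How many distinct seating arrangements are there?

5040

Around a circle, 8 distinct people have 8!/8 = (7)! = 5040 rotationally distinct seatings.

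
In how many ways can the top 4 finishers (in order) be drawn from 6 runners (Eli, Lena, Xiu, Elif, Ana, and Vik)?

There are 6 choices for 1st place, 5 for 2nd, and so on down to 3 for position 4.
That gives 6 × 5 × 4 × 3 = 360.

360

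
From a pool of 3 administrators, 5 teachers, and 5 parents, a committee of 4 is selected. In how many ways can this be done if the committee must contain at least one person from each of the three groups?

375

With no constraint there are C(13,4) = 715 possible selections.
Selections missing a whole group: no administrators → C(10,4) = 210; no teachers → C(8,4) = 70; no parents → C(8,4) = 70.
Add back selections omitting two groups (i.e. drawn from a single group): C(3,4) + C(5,4) + C(5,4) = 10.
By inclusion–exclusion: 715 − 350 + 10 = 375.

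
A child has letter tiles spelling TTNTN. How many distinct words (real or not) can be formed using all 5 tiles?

TTNTN has 5 letters with N appearing twice and T appearing 3 times.
The number of distinct arrangements is 5!/(3!·2!) = 120/12 = 10.

10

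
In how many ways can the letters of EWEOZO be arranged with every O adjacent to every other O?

Treat the 2 copies of O as a single block. The multiset to arrange is then {OO, E, E, W, Z}, 5 items in all.
That gives (5)!/(2!) = 60 arrangements.

60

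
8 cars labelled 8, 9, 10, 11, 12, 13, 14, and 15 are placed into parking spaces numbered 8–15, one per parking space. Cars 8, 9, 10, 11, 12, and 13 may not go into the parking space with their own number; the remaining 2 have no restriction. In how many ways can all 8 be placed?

18806

Let Aᵢ (for 8 ≤ i ≤ 13) be the placements that put car i in its forbidden parking space. Any j of these fix j positions, leaving (8−j)! ways to fill the rest, and there are C(6,j) ways to pick which j.
By inclusion–exclusion, the number of valid placements is Σ_{j=0}^{6} (−1)^j C(6,j)·(8−j)!.
Computing: 40320 − 30240 + 10800 − 2400 + 360 − 36 + 2 = 18806.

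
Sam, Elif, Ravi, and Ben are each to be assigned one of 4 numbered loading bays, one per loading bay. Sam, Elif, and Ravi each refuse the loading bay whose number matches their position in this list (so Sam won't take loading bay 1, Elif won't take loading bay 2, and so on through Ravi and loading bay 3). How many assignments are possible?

Let Aᵢ (for i ∈ {1, 2, 3}) be the placements that put person i in their forbidden loading bay. Any j of these fix j positions, leaving (4−j)! ways to fill the rest, and there are C(3,j) ways to pick which j.
By inclusion–exclusion, the number of valid placements is Σ_{j=0}^{3} (−1)^j C(3,j)·(4−j)!.
Computing: 24 − 18 + 6 − 1 = 11.

11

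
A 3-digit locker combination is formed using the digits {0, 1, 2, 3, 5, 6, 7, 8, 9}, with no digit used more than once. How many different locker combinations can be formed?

With no repetition, fill the 3 digits in order: 9 choices, then 8, down to 7.
That product is 9 × 8 × 7 = 504.

504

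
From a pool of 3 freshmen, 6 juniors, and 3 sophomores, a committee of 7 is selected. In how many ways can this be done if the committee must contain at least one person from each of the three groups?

720

Total 7-person selections from all 12: C(12,7) = 792.
Subtract selections that omit an entire group: no freshmen → C(9,7) = 36; no juniors → C(6,7) = 0; no sophomores → C(9,7) = 36.
Add back selections omitting two groups (i.e. drawn from a single group): C(3,7) + C(6,7) + C(3,7) = 0.
By inclusion–exclusion: 792 − 72 + 0 = 720.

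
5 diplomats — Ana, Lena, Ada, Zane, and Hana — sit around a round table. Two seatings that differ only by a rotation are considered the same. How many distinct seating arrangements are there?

Seat Ana anywhere (absorbing the rotational symmetry), then permute the other 4: (4)! = 24.

24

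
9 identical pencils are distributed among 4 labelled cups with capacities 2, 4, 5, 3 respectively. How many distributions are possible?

41

By stars and bars, unrestricted non-negative solutions to x_1+…+x_4 = 9 number C(9+3,3) = 220.
Subtract solutions that violate a single cap (substitute x_i' = x_i − (cap_i+1)): x_1 ≥ 3 gives C(9,3) = 84; x_2 ≥ 5 gives C(7,3) = 35; x_3 ≥ 6 gives C(6,3) = 20; x_4 ≥ 4 gives C(8,3) = 56. Together 195.
Add back pairs where two caps are both exceeded: 4 + 1 + 10 + 0 + 1 + 0 = 16.
By inclusion–exclusion the count is 220 − 195 + 16 = 41.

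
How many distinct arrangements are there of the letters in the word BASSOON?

The 7 letters of BASSOON have repeats: O appearing twice and S appearing twice.
The number of distinct arrangements is 7!/(2!·2!) = 5040/4 = 1260.

1260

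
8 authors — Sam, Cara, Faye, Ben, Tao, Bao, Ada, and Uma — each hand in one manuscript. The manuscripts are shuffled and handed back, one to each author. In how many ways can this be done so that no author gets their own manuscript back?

14833

This is the derangement count D_8: permutations of 8 items with no fixed point.
By inclusion–exclusion this is Σ_{j=0}^{8} (−1)^j C(8,j)·(8−j)!.
Computing: 40320 − 40320 + 20160 − 6720 + 1680 − 336 + 56 − 8 + 1 = 14833.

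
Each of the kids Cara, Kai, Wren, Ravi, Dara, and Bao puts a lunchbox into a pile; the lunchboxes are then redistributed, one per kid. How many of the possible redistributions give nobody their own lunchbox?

Let Aᵢ be the assignments in which kid i gets their own lunchbox. We want the size of the complement of A₁∪…∪A_6.
By inclusion–exclusion this is Σ_{j=0}^{6} (−1)^j C(6,j)·(6−j)!.
Computing: 720 − 720 + 360 − 120 + 30 − 6 + 1 = 265.

265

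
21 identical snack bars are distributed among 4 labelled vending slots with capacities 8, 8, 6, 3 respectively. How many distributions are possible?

34

Without the upper bounds there are C(24,3) = 2024 ways to split 21 among 4 vending slots.
Subtract solutions that violate a single cap (substitute x_i' = x_i − (cap_i+1)): x_1 ≥ 9 gives C(15,3) = 455; x_2 ≥ 9 gives C(15,3) = 455; x_3 ≥ 7 gives C(17,3) = 680; x_4 ≥ 4 gives C(20,3) = 1140. Together 2730.
Add back pairs where two caps are both exceeded: 20 + 56 + 165 + 56 + 165 + 286 = 748.
Subtract triples: 0 + 0 + 4 + 4 = 8.
By inclusion–exclusion the count is 2024 − 2730 + 748 − 8 = 34.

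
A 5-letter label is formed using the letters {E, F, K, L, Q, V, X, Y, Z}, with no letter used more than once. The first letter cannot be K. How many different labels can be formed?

13440

The first letter has 9−1 = 8 choices (anything except K).
The remaining 4 letters are filled from the other 8 symbols without repetition: 8 × 7 × 6 × 5 = 1680.
Total: 8 × 1680 = 13440.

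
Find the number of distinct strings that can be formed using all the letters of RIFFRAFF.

Letter multiplicities in RIFFRAFF: A×1, F×4, I×1, R×2.
Dividing 8! = 40320 by 4!·2! = 48 for the repeated letters gives 840.

840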